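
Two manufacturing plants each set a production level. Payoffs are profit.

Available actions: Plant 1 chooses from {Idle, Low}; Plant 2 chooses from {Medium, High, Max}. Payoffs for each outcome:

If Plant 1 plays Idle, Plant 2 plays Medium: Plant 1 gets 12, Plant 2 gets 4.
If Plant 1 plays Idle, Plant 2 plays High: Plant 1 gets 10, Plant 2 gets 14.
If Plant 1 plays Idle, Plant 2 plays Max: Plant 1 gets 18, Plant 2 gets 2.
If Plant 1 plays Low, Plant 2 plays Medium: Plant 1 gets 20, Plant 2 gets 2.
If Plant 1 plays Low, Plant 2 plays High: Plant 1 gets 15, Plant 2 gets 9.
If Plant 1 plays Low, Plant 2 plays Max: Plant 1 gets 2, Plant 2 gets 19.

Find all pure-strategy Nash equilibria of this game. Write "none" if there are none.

There is no pure-strategy Nash equilibrium.

For each player, find the best response to each opponent profile; mutual best responses are the pure NE.
Plant 1 against Medium: payoffs 12, 20 → best response Low.
Plant 1 against High: payoffs 10, 15 → best response Low.
Plant 1 against Max: payoffs 18, 2 → best response Idle.
Plant 2 against Idle: payoffs 4, 14, 2 → best response High.
Plant 2 against Low: payoffs 2, 9, 19 → best response Max.
No profile is a mutual best response for all players.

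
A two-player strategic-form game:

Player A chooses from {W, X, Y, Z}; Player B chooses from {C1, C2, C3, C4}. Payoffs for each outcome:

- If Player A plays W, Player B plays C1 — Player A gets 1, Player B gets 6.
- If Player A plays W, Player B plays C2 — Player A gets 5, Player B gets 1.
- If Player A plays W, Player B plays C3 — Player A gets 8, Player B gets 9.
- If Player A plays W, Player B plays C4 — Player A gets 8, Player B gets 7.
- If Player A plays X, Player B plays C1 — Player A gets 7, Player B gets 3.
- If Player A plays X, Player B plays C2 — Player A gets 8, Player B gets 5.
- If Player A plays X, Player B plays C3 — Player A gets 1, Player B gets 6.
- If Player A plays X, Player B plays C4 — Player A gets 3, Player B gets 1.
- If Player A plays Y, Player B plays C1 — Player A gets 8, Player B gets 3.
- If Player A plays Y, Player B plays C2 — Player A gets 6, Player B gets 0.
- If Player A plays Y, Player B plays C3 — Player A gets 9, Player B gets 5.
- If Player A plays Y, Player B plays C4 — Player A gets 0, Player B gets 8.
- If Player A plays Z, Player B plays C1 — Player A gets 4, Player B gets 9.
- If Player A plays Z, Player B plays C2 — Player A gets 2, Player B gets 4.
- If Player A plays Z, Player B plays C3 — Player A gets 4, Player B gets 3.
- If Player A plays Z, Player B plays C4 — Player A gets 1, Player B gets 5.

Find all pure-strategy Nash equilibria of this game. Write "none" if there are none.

This game has no pure Nash equilibrium.

For each strategy profile, look for a profitable unilateral deviation.
(W, C1): Player A can switch to X (1 → 7). Not NE.
(W, C2): Player A can switch to X (5 → 8). Not NE.
(W, C3): Player A can switch to Y (8 → 9). Not NE.
(W, C4): Player B can switch to C3 (7 → 9). Not NE.
(X, C1): Player A can switch to Y (7 → 8). Not NE.
(X, C2): Player B can switch to C3 (5 → 6). Not NE.
(X, C3): Player A can switch to W (1 → 8). Not NE.
(X, C4): Player A can switch to W (3 → 8). Not NE.
(The remaining 8 profiles each have a profitable deviation by the same check.)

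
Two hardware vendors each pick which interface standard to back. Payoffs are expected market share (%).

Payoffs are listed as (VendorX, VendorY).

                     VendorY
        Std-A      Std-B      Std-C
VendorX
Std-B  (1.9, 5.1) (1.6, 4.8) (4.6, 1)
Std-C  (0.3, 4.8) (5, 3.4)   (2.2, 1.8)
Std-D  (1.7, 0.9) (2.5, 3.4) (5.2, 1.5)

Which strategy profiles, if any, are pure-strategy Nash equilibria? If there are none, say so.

The unique pure-strategy Nash equilibrium is (Std-B, Std-A).

For each strategy profile, look for a profitable unilateral deviation.
(Std-B, Std-A): VendorX gets 1.9, best alternative 1.7; VendorY gets 5.1, best alternative 4.8. No profitable deviation — NE.
(Std-B, Std-B): VendorX can switch to Std-C (1.6 → 5). Not NE.
(Std-B, Std-C): VendorX can switch to Std-D (4.6 → 5.2). Not NE.
(Std-C, Std-A): VendorX can switch to Std-B (0.3 → 1.9). Not NE.
(Std-C, Std-B): VendorY can switch to Std-A (3.4 → 4.8). Not NE.
(Std-C, Std-C): VendorX can switch to Std-B (2.2 → 4.6). Not NE.
(Std-D, Std-A): VendorX can switch to Std-B (1.7 → 1.9). Not NE.
(The remaining 2 profiles each have a profitable deviation by the same check.)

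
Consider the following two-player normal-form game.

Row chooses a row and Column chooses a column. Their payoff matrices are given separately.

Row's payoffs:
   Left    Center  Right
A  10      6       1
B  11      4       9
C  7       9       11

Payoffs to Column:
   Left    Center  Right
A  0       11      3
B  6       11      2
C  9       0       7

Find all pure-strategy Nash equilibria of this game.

No pure-strategy Nash equilibrium.

For each player, find the best response to each opponent profile; mutual best responses are the pure NE.
Row against Left: payoffs 10, 11, 7 → best response B.
Row against Center: payoffs 6, 4, 9 → best response C.
Row against Right: payoffs 1, 9, 11 → best response C.
Column against A: payoffs 0, 11, 3 → best response Center.
Column against B: payoffs 6, 11, 2 → best response Center.
Column against C: payoffs 9, 0, 7 → best response Left.
No profile is a mutual best response for all players.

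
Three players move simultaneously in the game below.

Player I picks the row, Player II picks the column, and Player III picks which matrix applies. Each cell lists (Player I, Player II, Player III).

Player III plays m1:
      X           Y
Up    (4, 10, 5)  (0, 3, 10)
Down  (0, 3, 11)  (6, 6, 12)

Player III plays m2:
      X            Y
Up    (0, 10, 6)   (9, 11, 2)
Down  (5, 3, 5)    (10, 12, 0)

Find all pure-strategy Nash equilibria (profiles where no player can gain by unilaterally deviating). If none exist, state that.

Pure NE: (Down, Y, m1)

(Up, X, m1): Player III can switch to m2 (5 → 6). Not NE.
(Up, X, m2): Player I can switch to Down (0 → 5). Not NE.
(Up, Y, m1): Player I can switch to Down (0 → 6). Not NE.
(Up, Y, m2): Player I can switch to Down (9 → 10). Not NE.
(Down, X, m1): Player I can switch to Up (0 → 4). Not NE.
(Down, X, m2): Player II can switch to Y (3 → 12). Not NE.
(Down, Y, m1): Player I gets 6, best alternative 0; Player II gets 6, best alternative 3; Player III gets 12, best alternative 0. No profitable deviation — NE.
(Down, Y, m2): Player III can switch to m1 (0 → 12). Not NE.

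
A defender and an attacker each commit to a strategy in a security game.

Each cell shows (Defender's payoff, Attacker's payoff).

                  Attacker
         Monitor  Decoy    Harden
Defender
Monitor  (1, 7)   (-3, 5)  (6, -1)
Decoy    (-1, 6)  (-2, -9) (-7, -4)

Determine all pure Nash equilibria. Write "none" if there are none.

Pure NE: (Monitor, Monitor)

(Monitor, Monitor): Defender gets 1, best alternative -1; Attacker gets 7, best alternative 5. No profitable deviation — NE.
(Monitor, Decoy): Defender can switch to Decoy (-3 → -2). Not NE.
(Monitor, Harden): Attacker can switch to Monitor (-1 → 7). Not NE.
(Decoy, Monitor): Defender can switch to Monitor (-1 → 1). Not NE.
(Decoy, Decoy): Attacker can switch to Monitor (-9 → 6). Not NE.
(Decoy, Harden): Defender can switch to Monitor (-7 → 6). Not NE.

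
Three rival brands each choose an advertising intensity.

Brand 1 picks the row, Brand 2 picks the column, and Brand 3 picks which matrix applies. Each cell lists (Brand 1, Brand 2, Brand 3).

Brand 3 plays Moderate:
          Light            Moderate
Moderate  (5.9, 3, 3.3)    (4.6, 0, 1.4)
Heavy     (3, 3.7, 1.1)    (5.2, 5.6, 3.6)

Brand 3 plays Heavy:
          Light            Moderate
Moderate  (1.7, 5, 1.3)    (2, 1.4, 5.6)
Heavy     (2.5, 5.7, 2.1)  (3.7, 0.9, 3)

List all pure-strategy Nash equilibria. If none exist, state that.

The pure Nash equilibria are (Moderate, Light, Moderate) and (Heavy, Light, Heavy) and (Heavy, Moderate, Moderate).

(Moderate, Light, Moderate): Brand 1 gets 5.9, best alternative 3; Brand 2 gets 3, best alternative 0; Brand 3 gets 3.3, best alternative 1.3. No profitable deviation — NE.
(Moderate, Light, Heavy): Brand 1 can switch to Heavy (1.7 → 2.5). Not NE.
(Moderate, Moderate, Moderate): Brand 1 can switch to Heavy (4.6 → 5.2). Not NE.
(Moderate, Moderate, Heavy): Brand 1 can switch to Heavy (2 → 3.7). Not NE.
(Heavy, Light, Moderate): Brand 1 can switch to Moderate (3 → 5.9). Not NE.
(Heavy, Light, Heavy): Brand 1 gets 2.5, best alternative 1.7; Brand 2 gets 5.7, best alternative 0.9; Brand 3 gets 2.1, best alternative 1.1. No profitable deviation — NE.
(Heavy, Moderate, Moderate): Brand 1 gets 5.2, best alternative 4.6; Brand 2 gets 5.6, best alternative 3.7; Brand 3 gets 3.6, best alternative 3. No profitable deviation — NE.
(Heavy, Moderate, Heavy): Brand 2 can switch to Light (0.9 → 5.7). Not NE.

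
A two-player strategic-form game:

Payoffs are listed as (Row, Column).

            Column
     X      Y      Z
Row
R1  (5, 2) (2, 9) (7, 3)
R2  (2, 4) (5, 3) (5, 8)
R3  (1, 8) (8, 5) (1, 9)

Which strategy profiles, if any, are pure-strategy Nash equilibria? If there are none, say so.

none

(R1, X): Column can switch to Y (2 → 9). Not NE.
(R1, Y): Row can switch to R2 (2 → 5). Not NE.
(R1, Z): Column can switch to Y (3 → 9). Not NE.
(R2, X): Row can switch to R1 (2 → 5). Not NE.
(R2, Y): Row can switch to R3 (5 → 8). Not NE.
(R2, Z): Row can switch to R1 (5 → 7). Not NE.
(R3, X): Row can switch to R1 (1 → 5). Not NE.
(R3, Y): Column can switch to X (5 → 8). Not NE.
(R3, Z): Row can switch to R1 (1 → 7). Not NE.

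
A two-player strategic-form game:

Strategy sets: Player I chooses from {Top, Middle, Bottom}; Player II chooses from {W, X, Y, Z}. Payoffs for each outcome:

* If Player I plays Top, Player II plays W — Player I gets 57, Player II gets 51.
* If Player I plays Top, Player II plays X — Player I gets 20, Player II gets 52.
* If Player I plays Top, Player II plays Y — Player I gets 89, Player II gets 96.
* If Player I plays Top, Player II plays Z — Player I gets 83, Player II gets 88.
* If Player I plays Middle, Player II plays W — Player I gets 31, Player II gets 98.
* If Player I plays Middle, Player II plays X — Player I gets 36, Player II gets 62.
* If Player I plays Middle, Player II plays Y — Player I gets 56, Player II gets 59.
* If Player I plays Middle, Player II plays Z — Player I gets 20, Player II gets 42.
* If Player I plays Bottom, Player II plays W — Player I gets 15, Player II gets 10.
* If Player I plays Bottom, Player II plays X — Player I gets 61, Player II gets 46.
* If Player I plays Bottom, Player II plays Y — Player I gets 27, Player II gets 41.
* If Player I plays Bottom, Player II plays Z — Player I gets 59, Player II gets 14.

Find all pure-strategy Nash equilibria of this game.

For each player, find the best response to each opponent profile; mutual best responses are the pure NE.
Player I against W: payoffs 57, 31, 15 → best response Top.
Player I against X: payoffs 20, 36, 61 → best response Bottom.
Player I against Y: payoffs 89, 56, 27 → best response Top.
Player I against Z: payoffs 83, 20, 59 → best response Top.
Player II against Top: payoffs 51, 52, 96, 88 → best response Y.
Player II against Middle: payoffs 98, 62, 59, 42 → best response W.
Player II against Bottom: payoffs 10, 46, 41, 14 → best response X.
Mutual best responses: (Top, Y); (Bottom, X).

Pure-strategy Nash equilibria: (Top, Y); (Bottom, X)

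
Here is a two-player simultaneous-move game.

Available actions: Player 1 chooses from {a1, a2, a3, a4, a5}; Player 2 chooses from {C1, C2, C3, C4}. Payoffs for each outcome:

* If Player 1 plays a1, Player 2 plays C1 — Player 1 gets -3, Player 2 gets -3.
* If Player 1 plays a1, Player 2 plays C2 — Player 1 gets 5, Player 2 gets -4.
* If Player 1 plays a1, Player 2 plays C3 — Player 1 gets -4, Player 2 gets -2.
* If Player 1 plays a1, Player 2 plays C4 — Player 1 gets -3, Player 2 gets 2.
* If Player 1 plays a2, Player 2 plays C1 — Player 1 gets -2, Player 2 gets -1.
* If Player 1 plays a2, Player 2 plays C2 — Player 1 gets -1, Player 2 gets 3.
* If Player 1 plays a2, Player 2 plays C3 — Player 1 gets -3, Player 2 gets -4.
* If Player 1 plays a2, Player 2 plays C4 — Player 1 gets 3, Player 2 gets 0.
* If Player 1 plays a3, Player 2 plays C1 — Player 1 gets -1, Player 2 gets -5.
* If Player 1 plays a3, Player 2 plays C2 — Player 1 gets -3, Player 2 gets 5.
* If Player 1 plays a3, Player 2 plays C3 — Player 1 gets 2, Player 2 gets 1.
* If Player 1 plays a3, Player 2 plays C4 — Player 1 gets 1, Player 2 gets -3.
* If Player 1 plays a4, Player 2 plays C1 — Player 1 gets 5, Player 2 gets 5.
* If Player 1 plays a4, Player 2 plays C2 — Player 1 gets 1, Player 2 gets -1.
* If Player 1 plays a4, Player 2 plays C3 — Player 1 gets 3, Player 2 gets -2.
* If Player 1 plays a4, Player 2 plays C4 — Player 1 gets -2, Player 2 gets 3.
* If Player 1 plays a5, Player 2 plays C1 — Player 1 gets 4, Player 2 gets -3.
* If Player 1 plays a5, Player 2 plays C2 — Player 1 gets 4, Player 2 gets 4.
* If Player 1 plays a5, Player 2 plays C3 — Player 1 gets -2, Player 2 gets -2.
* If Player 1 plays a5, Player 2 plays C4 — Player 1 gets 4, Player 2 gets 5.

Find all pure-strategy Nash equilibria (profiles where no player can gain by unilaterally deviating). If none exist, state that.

Pure-strategy Nash equilibria: (a4, C1) and (a5, C4)

(a1, C1): Player 1 can switch to a2 (-3 → -2). Not NE.
(a1, C2): Player 2 can switch to C1 (-4 → -3). Not NE.
(a1, C3): Player 1 can switch to a2 (-4 → -3). Not NE.
(a1, C4): Player 1 can switch to a2 (-3 → 3). Not NE.
(a2, C1): Player 1 can switch to a3 (-2 → -1). Not NE.
(a2, C2): Player 1 can switch to a1 (-1 → 5). Not NE.
(a4, C1): Player 1 gets 5, best alternative 4; Player 2 gets 5, best alternative 3. No profitable deviation — NE.
(a5, C4): Player 1 gets 4, best alternative 3; Player 2 gets 5, best alternative 4. No profitable deviation — NE.
(The remaining 12 profiles each have a profitable deviation by the same check.)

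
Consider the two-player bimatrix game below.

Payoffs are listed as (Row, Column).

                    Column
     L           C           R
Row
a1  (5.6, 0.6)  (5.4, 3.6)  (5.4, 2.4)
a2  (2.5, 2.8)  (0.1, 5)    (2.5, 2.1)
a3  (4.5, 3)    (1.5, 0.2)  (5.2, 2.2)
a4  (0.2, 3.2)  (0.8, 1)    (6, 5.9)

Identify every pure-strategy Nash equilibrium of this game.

Pure-strategy Nash equilibria: (a1, C) and (a4, R)

Mark each player's best response to every combination of opponents' strategies; a profile where every player is best-responding is a pure Nash equilibrium.
Row against L: payoffs 5.6, 2.5, 4.5, 0.2 → best response a1.
Row against C: payoffs 5.4, 0.1, 1.5, 0.8 → best response a1.
Row against R: payoffs 5.4, 2.5, 5.2, 6 → best response a4.
Column against a1: payoffs 0.6, 3.6, 2.4 → best response C.
Column against a2: payoffs 2.8, 5, 2.1 → best response C.
Column against a3: payoffs 3, 0.2, 2.2 → best response L.
Column against a4: payoffs 3.2, 1, 5.9 → best response R.
Mutual best responses: (a1, C); (a4, R).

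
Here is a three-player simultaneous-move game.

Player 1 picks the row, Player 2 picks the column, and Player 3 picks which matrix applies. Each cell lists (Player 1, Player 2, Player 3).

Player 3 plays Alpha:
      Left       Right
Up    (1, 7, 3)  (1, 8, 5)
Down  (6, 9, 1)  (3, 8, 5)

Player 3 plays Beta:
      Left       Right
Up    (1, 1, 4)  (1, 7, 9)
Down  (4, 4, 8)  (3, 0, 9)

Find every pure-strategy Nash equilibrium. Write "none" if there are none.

(Up, Left, Alpha): Player 1 can switch to Down (1 → 6). Not NE.
(Up, Left, Beta): Player 1 can switch to Down (1 → 4). Not NE.
(Up, Right, Alpha): Player 1 can switch to Down (1 → 3). Not NE.
(Up, Right, Beta): Player 1 can switch to Down (1 → 3). Not NE.
(Down, Left, Alpha): Player 3 can switch to Beta (1 → 8). Not NE.
(Down, Left, Beta): Player 1 gets 4, best alternative 1; Player 2 gets 4, best alternative 0; Player 3 gets 8, best alternative 1. No profitable deviation — NE.
(Down, Right, Alpha): Player 2 can switch to Left (8 → 9). Not NE.
(Down, Right, Beta): Player 2 can switch to Left (0 → 4). Not NE.

Pure NE: (Down, Left, Beta)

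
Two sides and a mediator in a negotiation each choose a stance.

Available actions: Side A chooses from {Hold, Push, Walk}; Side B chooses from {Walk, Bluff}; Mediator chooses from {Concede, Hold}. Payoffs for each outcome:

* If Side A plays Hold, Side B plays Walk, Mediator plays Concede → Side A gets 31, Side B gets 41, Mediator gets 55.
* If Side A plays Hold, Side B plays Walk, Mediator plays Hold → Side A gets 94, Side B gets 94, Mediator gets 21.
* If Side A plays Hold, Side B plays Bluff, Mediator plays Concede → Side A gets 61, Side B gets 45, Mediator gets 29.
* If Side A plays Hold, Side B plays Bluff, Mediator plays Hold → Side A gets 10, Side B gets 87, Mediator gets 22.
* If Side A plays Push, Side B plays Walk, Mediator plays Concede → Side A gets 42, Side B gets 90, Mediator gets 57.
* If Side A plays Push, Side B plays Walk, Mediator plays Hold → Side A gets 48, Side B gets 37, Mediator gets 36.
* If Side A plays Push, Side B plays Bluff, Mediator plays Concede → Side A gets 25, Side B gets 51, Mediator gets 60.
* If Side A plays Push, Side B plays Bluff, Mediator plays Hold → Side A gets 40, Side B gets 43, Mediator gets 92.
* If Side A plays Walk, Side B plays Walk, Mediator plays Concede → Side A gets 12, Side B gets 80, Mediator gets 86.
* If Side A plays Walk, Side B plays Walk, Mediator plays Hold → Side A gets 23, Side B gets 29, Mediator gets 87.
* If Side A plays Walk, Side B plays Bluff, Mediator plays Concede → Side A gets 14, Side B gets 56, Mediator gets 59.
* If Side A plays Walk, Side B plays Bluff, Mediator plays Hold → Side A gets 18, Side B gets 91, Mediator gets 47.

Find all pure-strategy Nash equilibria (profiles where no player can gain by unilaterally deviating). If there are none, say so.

Check each profile: it is a Nash equilibrium iff no player can strictly gain by switching unilaterally.
(Hold, Walk, Concede): Side A can switch to Push (31 → 42). Not NE.
(Hold, Walk, Hold): Mediator can switch to Concede (21 → 55). Not NE.
(Hold, Bluff, Concede): Side A gets 61, best alternative 25; Side B gets 45, best alternative 41; Mediator gets 29, best alternative 22. No profitable deviation — NE.
(Hold, Bluff, Hold): Side A can switch to Push (10 → 40). Not NE.
(Push, Walk, Concede): Side A gets 42, best alternative 31; Side B gets 90, best alternative 51; Mediator gets 57, best alternative 36. No profitable deviation — NE.
(Push, Walk, Hold): Side A can switch to Hold (48 → 94). Not NE.
(Push, Bluff, Concede): Side A can switch to Hold (25 → 61). Not NE.
(Push, Bluff, Hold): Side A gets 40, best alternative 18; Side B gets 43, best alternative 37; Mediator gets 92, best alternative 60. No profitable deviation — NE.
(Walk, Walk, Concede): Side A can switch to Hold (12 → 31). Not NE.
(Walk, Walk, Hold): Side A can switch to Hold (23 → 94). Not NE.
(Walk, Bluff, Concede): Side A can switch to Hold (14 → 61). Not NE.
(The remaining 1 profile has a profitable deviation by the same check.)

The pure Nash equilibria are (Hold, Bluff, Concede); (Push, Walk, Concede); (Push, Bluff, Hold).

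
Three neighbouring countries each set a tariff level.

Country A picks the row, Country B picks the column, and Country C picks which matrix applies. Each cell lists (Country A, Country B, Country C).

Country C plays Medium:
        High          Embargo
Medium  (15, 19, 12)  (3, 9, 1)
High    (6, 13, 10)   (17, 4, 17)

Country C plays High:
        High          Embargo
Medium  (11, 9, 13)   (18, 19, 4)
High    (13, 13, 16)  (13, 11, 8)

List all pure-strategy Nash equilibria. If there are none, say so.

Country A against (High, Medium): payoffs 15, 6 → best response Medium.
Country A against (High, High): payoffs 11, 13 → best response High.
Country A against (Embargo, Medium): payoffs 3, 17 → best response High.
Country A against (Embargo, High): payoffs 18, 13 → best response Medium.
Country B against (Medium, Medium): payoffs 19, 9 → best response High.
Country B against (Medium, High): payoffs 9, 19 → best response Embargo.
Country B against (High, Medium): payoffs 13, 4 → best response High.
Country B against (High, High): payoffs 13, 11 → best response High.
Country C against (Medium, High): payoffs 12, 13 → best response High.
Country C against (Medium, Embargo): payoffs 1, 4 → best response High.
Country C against (High, High): payoffs 10, 16 → best response High.
Country C against (High, Embargo): payoffs 17, 8 → best response Medium.
Mutual best responses: (Medium, Embargo, High); (High, High, High).

(Medium, Embargo, High), (High, High, High)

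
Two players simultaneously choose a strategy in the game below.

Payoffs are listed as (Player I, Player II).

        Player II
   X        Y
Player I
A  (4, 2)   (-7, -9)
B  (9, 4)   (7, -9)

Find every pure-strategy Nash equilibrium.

Player I against X: payoffs 4, 9 → best response B.
Player I against Y: payoffs -7, 7 → best response B.
Player II against A: payoffs 2, -9 → best response X.
Player II against B: payoffs 4, -9 → best response X.
Mutual best responses: (B, X).

(B, X)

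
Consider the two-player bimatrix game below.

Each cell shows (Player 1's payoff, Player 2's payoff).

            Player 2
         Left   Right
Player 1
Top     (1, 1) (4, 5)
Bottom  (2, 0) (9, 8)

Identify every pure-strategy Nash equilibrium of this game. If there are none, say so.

For each strategy profile, look for a profitable unilateral deviation.
(Top, Left): Player 1 can switch to Bottom (1 → 2). Not NE.
(Top, Right): Player 1 can switch to Bottom (4 → 9). Not NE.
(Bottom, Left): Player 2 can switch to Right (0 → 8). Not NE.
(Bottom, Right): Player 1 gets 9, best alternative 4; Player 2 gets 8, best alternative 0. No profitable deviation — NE.

(Bottom, Right)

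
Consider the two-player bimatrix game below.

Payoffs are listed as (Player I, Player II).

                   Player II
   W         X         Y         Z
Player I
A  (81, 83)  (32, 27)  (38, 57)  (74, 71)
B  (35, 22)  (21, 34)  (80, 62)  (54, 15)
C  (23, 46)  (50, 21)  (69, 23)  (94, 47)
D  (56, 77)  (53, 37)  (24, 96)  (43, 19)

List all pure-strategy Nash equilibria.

For each strategy profile, look for a profitable unilateral deviation.
(A, W): Player I gets 81, best alternative 56; Player II gets 83, best alternative 71. No profitable deviation — NE.
(A, X): Player I can switch to C (32 → 50). Not NE.
(A, Y): Player I can switch to B (38 → 80). Not NE.
(A, Z): Player I can switch to C (74 → 94). Not NE.
(B, W): Player I can switch to A (35 → 81). Not NE.
(B, X): Player I can switch to A (21 → 32). Not NE.
(B, Y): Player I gets 80, best alternative 69; Player II gets 62, best alternative 34. No profitable deviation — NE.
(B, Z): Player I can switch to A (54 → 74). Not NE.
(C, W): Player I can switch to A (23 → 81). Not NE.
(C, X): Player I can switch to D (50 → 53). Not NE.
(C, Z): Player I gets 94, best alternative 74; Player II gets 47, best alternative 46. No profitable deviation — NE.
(The remaining 5 profiles each have a profitable deviation by the same check.)

The pure Nash equilibria are (A, W); (B, Y); (C, Z).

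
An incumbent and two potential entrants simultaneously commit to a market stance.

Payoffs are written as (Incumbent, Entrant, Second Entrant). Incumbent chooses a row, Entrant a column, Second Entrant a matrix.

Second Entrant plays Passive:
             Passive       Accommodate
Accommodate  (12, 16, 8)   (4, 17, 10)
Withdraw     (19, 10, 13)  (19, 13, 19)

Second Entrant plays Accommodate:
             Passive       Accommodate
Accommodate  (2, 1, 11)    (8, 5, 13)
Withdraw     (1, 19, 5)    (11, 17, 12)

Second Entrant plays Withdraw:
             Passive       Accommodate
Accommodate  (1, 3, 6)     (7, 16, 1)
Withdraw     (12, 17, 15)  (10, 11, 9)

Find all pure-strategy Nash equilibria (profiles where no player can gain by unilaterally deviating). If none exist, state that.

Incumbent against (Passive, Passive): payoffs 12, 19 → best response Withdraw.
Incumbent against (Passive, Accommodate): payoffs 2, 1 → best response Accommodate.
Incumbent against (Passive, Withdraw): payoffs 1, 12 → best response Withdraw.
Incumbent against (Accommodate, Passive): payoffs 4, 19 → best response Withdraw.
Incumbent against (Accommodate, Accommodate): payoffs 8, 11 → best response Withdraw.
Incumbent against (Accommodate, Withdraw): payoffs 7, 10 → best response Withdraw.
Entrant against (Accommodate, Passive): payoffs 16, 17 → best response Accommodate.
Entrant against (Accommodate, Accommodate): payoffs 1, 5 → best response Accommodate.
Entrant against (Accommodate, Withdraw): payoffs 3, 16 → best response Accommodate.
Entrant against (Withdraw, Passive): payoffs 10, 13 → best response Accommodate.
Entrant against (Withdraw, Accommodate): payoffs 19, 17 → best response Passive.
Entrant against (Withdraw, Withdraw): payoffs 17, 11 → best response Passive.
Second Entrant against (Accommodate, Passive): payoffs 8, 11, 6 → best response Accommodate.
Second Entrant against (Accommodate, Accommodate): payoffs 10, 13, 1 → best response Accommodate.
Second Entrant against (Withdraw, Passive): payoffs 13, 5, 15 → best response Withdraw.
Second Entrant against (Withdraw, Accommodate): payoffs 19, 12, 9 → best response Passive.
Mutual best responses: (Withdraw, Passive, Withdraw); (Withdraw, Accommodate, Passive).

(Withdraw, Passive, Withdraw) and (Withdraw, Accommodate, Passive)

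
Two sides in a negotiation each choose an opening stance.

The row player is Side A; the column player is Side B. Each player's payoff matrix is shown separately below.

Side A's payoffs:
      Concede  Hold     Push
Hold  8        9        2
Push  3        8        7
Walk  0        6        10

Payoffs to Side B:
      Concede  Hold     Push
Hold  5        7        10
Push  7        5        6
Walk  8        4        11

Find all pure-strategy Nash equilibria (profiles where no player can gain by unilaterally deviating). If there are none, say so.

(Hold, Concede): Side B can switch to Hold (5 → 7). Not NE.
(Hold, Hold): Side B can switch to Push (7 → 10). Not NE.
(Hold, Push): Side A can switch to Push (2 → 7). Not NE.
(Push, Concede): Side A can switch to Hold (3 → 8). Not NE.
(Push, Hold): Side A can switch to Hold (8 → 9). Not NE.
(Push, Push): Side A can switch to Walk (7 → 10). Not NE.
(Walk, Concede): Side A can switch to Hold (0 → 8). Not NE.
(Walk, Hold): Side A can switch to Hold (6 → 9). Not NE.
(Walk, Push): Side A gets 10, best alternative 7; Side B gets 11, best alternative 8. No profitable deviation — NE.

The unique pure-strategy Nash equilibrium is (Walk, Push).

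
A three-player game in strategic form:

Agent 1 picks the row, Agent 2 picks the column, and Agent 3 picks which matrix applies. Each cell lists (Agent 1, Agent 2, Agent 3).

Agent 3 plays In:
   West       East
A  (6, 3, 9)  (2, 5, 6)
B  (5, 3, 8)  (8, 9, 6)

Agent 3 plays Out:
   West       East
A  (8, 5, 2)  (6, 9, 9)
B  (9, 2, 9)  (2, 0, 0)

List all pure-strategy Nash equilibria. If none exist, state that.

Pure-strategy Nash equilibria: (A, East, Out) and (B, West, Out) and (B, East, In)

Agent 1 against (West, In): payoffs 6, 5 → best response A.
Agent 1 against (West, Out): payoffs 8, 9 → best response B.
Agent 1 against (East, In): payoffs 2, 8 → best response B.
Agent 1 against (East, Out): payoffs 6, 2 → best response A.
Agent 2 against (A, In): payoffs 3, 5 → best response East.
Agent 2 against (A, Out): payoffs 5, 9 → best response East.
Agent 2 against (B, In): payoffs 3, 9 → best response East.
Agent 2 against (B, Out): payoffs 2, 0 → best response West.
Agent 3 against (A, West): payoffs 9, 2 → best response In.
Agent 3 against (A, East): payoffs 6, 9 → best response Out.
Agent 3 against (B, West): payoffs 8, 9 → best response Out.
Agent 3 against (B, East): payoffs 6, 0 → best response In.
Mutual best responses: (A, East, Out); (B, West, Out); (B, East, In).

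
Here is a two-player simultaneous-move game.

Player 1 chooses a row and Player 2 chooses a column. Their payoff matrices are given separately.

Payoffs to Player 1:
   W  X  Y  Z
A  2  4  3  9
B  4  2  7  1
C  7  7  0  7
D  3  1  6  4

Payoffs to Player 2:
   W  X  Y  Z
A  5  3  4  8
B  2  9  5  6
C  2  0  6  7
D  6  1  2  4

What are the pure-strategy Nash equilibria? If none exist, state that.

The unique pure-strategy Nash equilibrium is (A, Z).

(A, W): Player 1 can switch to B (2 → 4). Not NE.
(A, X): Player 1 can switch to C (4 → 7). Not NE.
(A, Y): Player 1 can switch to B (3 → 7). Not NE.
(A, Z): Player 1 gets 9, best alternative 7; Player 2 gets 8, best alternative 5. No profitable deviation — NE.
(B, W): Player 1 can switch to C (4 → 7). Not NE.
(B, X): Player 1 can switch to A (2 → 4). Not NE.
(B, Y): Player 2 can switch to X (5 → 9). Not NE.
(The remaining 9 profiles each have a profitable deviation by the same check.)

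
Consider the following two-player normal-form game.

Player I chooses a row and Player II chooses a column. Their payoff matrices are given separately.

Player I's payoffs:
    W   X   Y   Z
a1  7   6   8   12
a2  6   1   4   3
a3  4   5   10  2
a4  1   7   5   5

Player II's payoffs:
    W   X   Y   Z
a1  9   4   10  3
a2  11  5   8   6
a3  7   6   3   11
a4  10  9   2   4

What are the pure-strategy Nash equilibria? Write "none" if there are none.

There is no pure-strategy Nash equilibrium.

Mark each player's best response to every combination of opponents' strategies; a profile where every player is best-responding is a pure Nash equilibrium.
Player I against W: payoffs 7, 6, 4, 1 → best response a1.
Player I against X: payoffs 6, 1, 5, 7 → best response a4.
Player I against Y: payoffs 8, 4, 10, 5 → best response a3.
Player I against Z: payoffs 12, 3, 2, 5 → best response a1.
Player II against a1: payoffs 9, 4, 10, 3 → best response Y.
Player II against a2: payoffs 11, 5, 8, 6 → best response W.
Player II against a3: payoffs 7, 6, 3, 11 → best response Z.
Player II against a4: payoffs 10, 9, 2, 4 → best response W.
No profile is a mutual best response for all players.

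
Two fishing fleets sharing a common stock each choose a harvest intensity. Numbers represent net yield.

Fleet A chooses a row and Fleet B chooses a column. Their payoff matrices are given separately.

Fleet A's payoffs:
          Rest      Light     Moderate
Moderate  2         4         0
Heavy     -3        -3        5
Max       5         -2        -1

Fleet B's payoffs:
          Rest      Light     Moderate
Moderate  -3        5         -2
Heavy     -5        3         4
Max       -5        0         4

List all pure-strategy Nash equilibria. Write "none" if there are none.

For each player, find the best response to each opponent profile; mutual best responses are the pure NE.
Fleet A against Rest: payoffs 2, -3, 5 → best response Max.
Fleet A against Light: payoffs 4, -3, -2 → best response Moderate.
Fleet A against Moderate: payoffs 0, 5, -1 → best response Heavy.
Fleet B against Moderate: payoffs -3, 5, -2 → best response Light.
Fleet B against Heavy: payoffs -5, 3, 4 → best response Moderate.
Fleet B against Max: payoffs -5, 0, 4 → best response Moderate.
Mutual best responses: (Moderate, Light); (Heavy, Moderate).

(Moderate, Light), (Heavy, Moderate)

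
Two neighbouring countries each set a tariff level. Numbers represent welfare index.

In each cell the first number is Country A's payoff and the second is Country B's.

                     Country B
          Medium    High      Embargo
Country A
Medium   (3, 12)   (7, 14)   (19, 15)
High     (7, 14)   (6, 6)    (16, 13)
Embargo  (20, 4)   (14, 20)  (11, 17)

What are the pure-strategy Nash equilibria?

Pure-strategy Nash equilibria: (Medium, Embargo); (Embargo, High)

For each player, find the best response to each opponent profile; mutual best responses are the pure NE.
Country A against Medium: payoffs 3, 7, 20 → best response Embargo.
Country A against High: payoffs 7, 6, 14 → best response Embargo.
Country A against Embargo: payoffs 19, 16, 11 → best response Medium.
Country B against Medium: payoffs 12, 14, 15 → best response Embargo.
Country B against High: payoffs 14, 6, 13 → best response Medium.
Country B against Embargo: payoffs 4, 20, 17 → best response High.
Mutual best responses: (Medium, Embargo); (Embargo, High).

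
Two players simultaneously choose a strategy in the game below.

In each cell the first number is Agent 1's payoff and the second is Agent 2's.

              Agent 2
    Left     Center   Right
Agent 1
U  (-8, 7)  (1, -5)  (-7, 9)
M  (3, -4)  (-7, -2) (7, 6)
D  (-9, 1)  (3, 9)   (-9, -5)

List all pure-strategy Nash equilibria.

Agent 1 against Left: payoffs -8, 3, -9 → best response M.
Agent 1 against Center: payoffs 1, -7, 3 → best response D.
Agent 1 against Right: payoffs -7, 7, -9 → best response M.
Agent 2 against U: payoffs 7, -5, 9 → best response Right.
Agent 2 against M: payoffs -4, -2, 6 → best response Right.
Agent 2 against D: payoffs 1, 9, -5 → best response Center.
Mutual best responses: (M, Right); (D, Center).

(M, Right) and (D, Center)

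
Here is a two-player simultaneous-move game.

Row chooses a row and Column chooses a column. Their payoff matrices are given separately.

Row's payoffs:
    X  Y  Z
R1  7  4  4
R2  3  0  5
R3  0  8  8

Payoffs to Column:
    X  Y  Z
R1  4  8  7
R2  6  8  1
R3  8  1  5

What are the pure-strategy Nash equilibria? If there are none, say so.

none

For each strategy profile, look for a profitable unilateral deviation.
(R1, X): Column can switch to Y (4 → 8). Not NE.
(R1, Y): Row can switch to R3 (4 → 8). Not NE.
(R1, Z): Row can switch to R2 (4 → 5). Not NE.
(R2, X): Row can switch to R1 (3 → 7). Not NE.
(R2, Y): Row can switch to R1 (0 → 4). Not NE.
(R2, Z): Row can switch to R3 (5 → 8). Not NE.
(R3, X): Row can switch to R1 (0 → 7). Not NE.
(R3, Y): Column can switch to X (1 → 8). Not NE.
(R3, Z): Column can switch to X (5 → 8). Not NE.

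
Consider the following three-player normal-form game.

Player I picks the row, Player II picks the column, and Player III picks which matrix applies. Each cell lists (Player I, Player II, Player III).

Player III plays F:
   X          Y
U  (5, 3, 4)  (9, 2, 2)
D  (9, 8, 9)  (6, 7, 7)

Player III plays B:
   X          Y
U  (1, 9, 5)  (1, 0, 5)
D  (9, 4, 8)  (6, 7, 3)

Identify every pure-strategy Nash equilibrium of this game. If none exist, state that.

The unique pure-strategy Nash equilibrium is (D, X, F).

Player I against (X, F): payoffs 5, 9 → best response D.
Player I against (X, B): payoffs 1, 9 → best response D.
Player I against (Y, F): payoffs 9, 6 → best response U.
Player I against (Y, B): payoffs 1, 6 → best response D.
Player II against (U, F): payoffs 3, 2 → best response X.
Player II against (U, B): payoffs 9, 0 → best response X.
Player II against (D, F): payoffs 8, 7 → best response X.
Player II against (D, B): payoffs 4, 7 → best response Y.
Player III against (U, X): payoffs 4, 5 → best response B.
Player III against (U, Y): payoffs 2, 5 → best response B.
Player III against (D, X): payoffs 9, 8 → best response F.
Player III against (D, Y): payoffs 7, 3 → best response F.
Mutual best responses: (D, X, F).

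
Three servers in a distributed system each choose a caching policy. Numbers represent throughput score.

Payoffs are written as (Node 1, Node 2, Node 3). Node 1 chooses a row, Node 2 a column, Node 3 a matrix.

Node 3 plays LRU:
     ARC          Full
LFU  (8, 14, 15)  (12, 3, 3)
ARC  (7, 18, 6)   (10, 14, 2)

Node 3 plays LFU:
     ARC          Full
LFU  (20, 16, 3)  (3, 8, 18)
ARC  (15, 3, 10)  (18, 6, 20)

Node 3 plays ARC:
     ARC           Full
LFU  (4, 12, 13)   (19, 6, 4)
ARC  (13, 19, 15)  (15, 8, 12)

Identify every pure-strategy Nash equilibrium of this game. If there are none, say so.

Node 1 against (ARC, LRU): payoffs 8, 7 → best response LFU.
Node 1 against (ARC, LFU): payoffs 20, 15 → best response LFU.
Node 1 against (ARC, ARC): payoffs 4, 13 → best response ARC.
Node 1 against (Full, LRU): payoffs 12, 10 → best response LFU.
Node 1 against (Full, LFU): payoffs 3, 18 → best response ARC.
Node 1 against (Full, ARC): payoffs 19, 15 → best response LFU.
Node 2 against (LFU, LRU): payoffs 14, 3 → best response ARC.
Node 2 against (LFU, LFU): payoffs 16, 8 → best response ARC.
Node 2 against (LFU, ARC): payoffs 12, 6 → best response ARC.
Node 2 against (ARC, LRU): payoffs 18, 14 → best response ARC.
Node 2 against (ARC, LFU): payoffs 3, 6 → best response Full.
Node 2 against (ARC, ARC): payoffs 19, 8 → best response ARC.
Node 3 against (LFU, ARC): payoffs 15, 3, 13 → best response LRU.
Node 3 against (LFU, Full): payoffs 3, 18, 4 → best response LFU.
Node 3 against (ARC, ARC): payoffs 6, 10, 15 → best response ARC.
Node 3 against (ARC, Full): payoffs 2, 20, 12 → best response LFU.
Mutual best responses: (LFU, ARC, LRU); (ARC, ARC, ARC); (ARC, Full, LFU).

The pure Nash equilibria are (LFU, ARC, LRU), (ARC, ARC, ARC), (ARC, Full, LFU).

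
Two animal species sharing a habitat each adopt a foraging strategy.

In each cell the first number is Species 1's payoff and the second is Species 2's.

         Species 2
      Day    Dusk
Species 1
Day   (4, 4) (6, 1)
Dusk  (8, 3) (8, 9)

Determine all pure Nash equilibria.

For each strategy profile, look for a profitable unilateral deviation.
(Day, Day): Species 1 can switch to Dusk (4 → 8). Not NE.
(Day, Dusk): Species 1 can switch to Dusk (6 → 8). Not NE.
(Dusk, Day): Species 2 can switch to Dusk (3 → 9). Not NE.
(Dusk, Dusk): Species 1 gets 8, best alternative 6; Species 2 gets 9, best alternative 3. No profitable deviation — NE.

Pure NE: (Dusk, Dusk)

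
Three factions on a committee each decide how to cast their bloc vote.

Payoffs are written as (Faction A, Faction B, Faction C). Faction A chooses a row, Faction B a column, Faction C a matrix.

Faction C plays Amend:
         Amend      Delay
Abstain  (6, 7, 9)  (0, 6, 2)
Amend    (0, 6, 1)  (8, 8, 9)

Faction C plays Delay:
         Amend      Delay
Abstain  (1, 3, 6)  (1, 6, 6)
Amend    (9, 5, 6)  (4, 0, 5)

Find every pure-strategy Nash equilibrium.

Faction A against (Amend, Amend): payoffs 6, 0 → best response Abstain.
Faction A against (Amend, Delay): payoffs 1, 9 → best response Amend.
Faction A against (Delay, Amend): payoffs 0, 8 → best response Amend.
Faction A against (Delay, Delay): payoffs 1, 4 → best response Amend.
Faction B against (Abstain, Amend): payoffs 7, 6 → best response Amend.
Faction B against (Abstain, Delay): payoffs 3, 6 → best response Delay.
Faction B against (Amend, Amend): payoffs 6, 8 → best response Delay.
Faction B against (Amend, Delay): payoffs 5, 0 → best response Amend.
Faction C against (Abstain, Amend): payoffs 9, 6 → best response Amend.
Faction C against (Abstain, Delay): payoffs 2, 6 → best response Delay.
Faction C against (Amend, Amend): payoffs 1, 6 → best response Delay.
Faction C against (Amend, Delay): payoffs 9, 5 → best response Amend.
Mutual best responses: (Abstain, Amend, Amend); (Amend, Amend, Delay); (Amend, Delay, Amend).

Pure-strategy Nash equilibria: (Abstain, Amend, Amend); (Amend, Amend, Delay); (Amend, Delay, Amend)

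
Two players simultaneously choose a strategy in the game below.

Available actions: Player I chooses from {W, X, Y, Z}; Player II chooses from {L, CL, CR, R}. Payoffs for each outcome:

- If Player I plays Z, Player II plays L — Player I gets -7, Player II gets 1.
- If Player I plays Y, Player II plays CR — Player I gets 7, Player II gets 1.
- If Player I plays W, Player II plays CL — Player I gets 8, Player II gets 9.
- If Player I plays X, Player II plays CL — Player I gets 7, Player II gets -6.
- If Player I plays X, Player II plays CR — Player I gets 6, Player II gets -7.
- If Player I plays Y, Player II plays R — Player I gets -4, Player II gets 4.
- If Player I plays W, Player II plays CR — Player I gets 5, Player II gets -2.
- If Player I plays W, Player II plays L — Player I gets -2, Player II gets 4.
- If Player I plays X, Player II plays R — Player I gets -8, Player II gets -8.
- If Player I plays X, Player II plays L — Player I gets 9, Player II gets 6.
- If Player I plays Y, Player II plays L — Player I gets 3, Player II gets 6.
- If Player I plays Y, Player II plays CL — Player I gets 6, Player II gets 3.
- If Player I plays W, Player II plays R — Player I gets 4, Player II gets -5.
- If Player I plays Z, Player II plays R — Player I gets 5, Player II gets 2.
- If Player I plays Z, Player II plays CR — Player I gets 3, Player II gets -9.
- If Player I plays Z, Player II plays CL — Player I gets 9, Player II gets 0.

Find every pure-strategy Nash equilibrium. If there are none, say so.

Player I against L: payoffs -2, 9, 3, -7 → best response X.
Player I against CL: payoffs 8, 7, 6, 9 → best response Z.
Player I against CR: payoffs 5, 6, 7, 3 → best response Y.
Player I against R: payoffs 4, -8, -4, 5 → best response Z.
Player II against W: payoffs 4, 9, -2, -5 → best response CL.
Player II against X: payoffs 6, -6, -7, -8 → best response L.
Player II against Y: payoffs 6, 3, 1, 4 → best response L.
Player II against Z: payoffs 1, 0, -9, 2 → best response R.
Mutual best responses: (X, L); (Z, R).

(X, L) and (Z, R)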